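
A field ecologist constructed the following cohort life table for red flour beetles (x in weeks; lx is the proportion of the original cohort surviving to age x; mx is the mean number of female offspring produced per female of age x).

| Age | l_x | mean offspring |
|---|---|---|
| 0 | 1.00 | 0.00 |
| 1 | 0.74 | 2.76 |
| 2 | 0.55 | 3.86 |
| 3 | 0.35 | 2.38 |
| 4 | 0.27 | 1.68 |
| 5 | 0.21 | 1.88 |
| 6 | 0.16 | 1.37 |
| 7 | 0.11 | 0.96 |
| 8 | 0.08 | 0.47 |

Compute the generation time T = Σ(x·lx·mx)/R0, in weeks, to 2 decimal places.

2.40

lx·mx: 0, 2.0424, 2.123, 0.833, 0.4536, 0.3948, 0.2192, 0.1056, 0.0376 → R0 = 6.2092
x·lx·mx: 0, 2.0424, 4.246, 2.499, 1.8144, 1.974, 1.3152, 0.7392, 0.3008 → Σ = 14.931
T = 14.931 / 6.2092 = 2.404658… → 2.40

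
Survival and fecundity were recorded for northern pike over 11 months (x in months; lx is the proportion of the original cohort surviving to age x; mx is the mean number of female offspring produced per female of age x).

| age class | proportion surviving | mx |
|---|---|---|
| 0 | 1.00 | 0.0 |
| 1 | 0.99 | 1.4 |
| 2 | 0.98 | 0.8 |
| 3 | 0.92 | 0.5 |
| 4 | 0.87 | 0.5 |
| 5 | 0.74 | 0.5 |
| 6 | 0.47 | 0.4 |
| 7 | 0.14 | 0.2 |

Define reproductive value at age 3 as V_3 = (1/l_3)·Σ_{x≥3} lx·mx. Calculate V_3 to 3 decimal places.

lx·mx for x ≥ 3: 0.46, 0.435, 0.37, 0.188, 0.028 → sum = 1.481
V_3 = 1.481 / l_3 = 1.481 / 0.92 = 1.609783… → 1.610

1.610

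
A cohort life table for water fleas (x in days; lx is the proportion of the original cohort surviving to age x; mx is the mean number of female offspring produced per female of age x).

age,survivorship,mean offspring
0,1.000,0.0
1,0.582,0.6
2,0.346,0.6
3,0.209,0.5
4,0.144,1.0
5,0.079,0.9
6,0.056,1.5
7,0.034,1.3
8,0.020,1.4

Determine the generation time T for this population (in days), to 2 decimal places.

lx·mx: 0, 0.3492, 0.2076, 0.1045, 0.144, 0.0711, 0.084, 0.0442, 0.028 → R0 = 1.0326
x·lx·mx: 0, 0.3492, 0.4152, 0.3135, 0.576, 0.3555, 0.504, 0.3094, 0.224 → Σ = 3.0468
T = 3.0468 / 1.0326 = 2.95061… → 2.95

2.95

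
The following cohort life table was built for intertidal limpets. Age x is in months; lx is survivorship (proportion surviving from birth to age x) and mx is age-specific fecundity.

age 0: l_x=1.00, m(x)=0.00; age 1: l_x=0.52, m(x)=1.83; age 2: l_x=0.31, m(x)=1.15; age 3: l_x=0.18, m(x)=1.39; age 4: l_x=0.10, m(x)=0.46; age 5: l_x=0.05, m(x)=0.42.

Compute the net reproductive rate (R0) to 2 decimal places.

1.63

lx·mx by age: 0, 0.9516, 0.3565, 0.2502, 0.046, 0.021
R0 = Σ lx·mx = 1.6253 → 1.63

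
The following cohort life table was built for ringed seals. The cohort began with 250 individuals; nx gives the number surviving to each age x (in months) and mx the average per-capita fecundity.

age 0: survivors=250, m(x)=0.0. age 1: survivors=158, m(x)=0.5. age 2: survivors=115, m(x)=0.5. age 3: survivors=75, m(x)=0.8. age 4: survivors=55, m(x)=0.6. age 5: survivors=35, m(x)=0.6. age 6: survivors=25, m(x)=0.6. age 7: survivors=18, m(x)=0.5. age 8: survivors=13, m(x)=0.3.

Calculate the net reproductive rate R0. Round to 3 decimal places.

1.114

lx = nx/n0 = nx/250: 1, 0.632, 0.46, 0.3, 0.22, 0.14, 0.1, 0.072, 0.052
lx·mx by age: 0, 0.316, 0.23, 0.24, 0.132, 0.084, 0.06, 0.036, 0.0156
R0 = Σ lx·mx = 1.1136 → 1.114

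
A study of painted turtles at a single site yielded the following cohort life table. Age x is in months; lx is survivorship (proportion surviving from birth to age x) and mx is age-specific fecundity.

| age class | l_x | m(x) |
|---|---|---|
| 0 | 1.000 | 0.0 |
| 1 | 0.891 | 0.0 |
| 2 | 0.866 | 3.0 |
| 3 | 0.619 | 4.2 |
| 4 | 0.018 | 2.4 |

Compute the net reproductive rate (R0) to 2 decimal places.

5.24

lx·mx by age: 0, 0, 2.598, 2.5998, 0.0432
R0 = Σ lx·mx = 5.241 → 5.24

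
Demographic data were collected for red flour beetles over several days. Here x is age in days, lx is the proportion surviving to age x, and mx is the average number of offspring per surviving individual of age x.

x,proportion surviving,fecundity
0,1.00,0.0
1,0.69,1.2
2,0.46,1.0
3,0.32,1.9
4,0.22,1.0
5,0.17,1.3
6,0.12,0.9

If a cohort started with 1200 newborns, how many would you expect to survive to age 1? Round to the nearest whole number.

828

Expected survivors = N0 · l_1 = 1200 × 0.69 = 828 → 828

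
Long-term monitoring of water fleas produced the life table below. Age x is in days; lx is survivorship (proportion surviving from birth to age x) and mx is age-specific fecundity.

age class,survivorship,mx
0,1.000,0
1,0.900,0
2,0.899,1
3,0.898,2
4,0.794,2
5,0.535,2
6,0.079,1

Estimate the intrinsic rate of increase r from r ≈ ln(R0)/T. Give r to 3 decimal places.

R0 = Σ lx·mx = 0 + 0 + 0.899 + 1.796 + 1.588 + 1.07 + 0.079 = 5.432
Σ x·lx·mx = 19.362; T = 19.362/5.432 = 3.56443…
r ≈ ln(R0)/T = ln(5.432)/3.56443… = 0.47478… → 0.475

0.475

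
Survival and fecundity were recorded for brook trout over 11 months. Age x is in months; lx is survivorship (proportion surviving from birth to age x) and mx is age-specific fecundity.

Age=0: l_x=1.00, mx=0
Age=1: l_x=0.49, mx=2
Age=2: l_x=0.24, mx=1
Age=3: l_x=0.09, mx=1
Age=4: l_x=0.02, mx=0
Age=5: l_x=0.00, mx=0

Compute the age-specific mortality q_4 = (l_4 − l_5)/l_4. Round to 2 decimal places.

q_4 = (l_4 − l_5) / l_4 = (0.02 − 0) / 0.02
     = 0.02 / 0.02 = 1 → 1.00

1.00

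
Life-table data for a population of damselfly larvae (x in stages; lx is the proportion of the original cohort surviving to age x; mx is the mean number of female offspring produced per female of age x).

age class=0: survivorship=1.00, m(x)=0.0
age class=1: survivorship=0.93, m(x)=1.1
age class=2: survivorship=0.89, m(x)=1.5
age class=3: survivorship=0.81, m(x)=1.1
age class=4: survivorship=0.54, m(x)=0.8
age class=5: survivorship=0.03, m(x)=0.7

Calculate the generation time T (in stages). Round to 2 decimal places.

lx·mx: 0, 1.023, 1.335, 0.891, 0.432, 0.021 → R0 = 3.702
x·lx·mx: 0, 1.023, 2.67, 2.673, 1.728, 0.105 → Σ = 8.199
T = 8.199 / 3.702 = 2.214749… → 2.21

2.21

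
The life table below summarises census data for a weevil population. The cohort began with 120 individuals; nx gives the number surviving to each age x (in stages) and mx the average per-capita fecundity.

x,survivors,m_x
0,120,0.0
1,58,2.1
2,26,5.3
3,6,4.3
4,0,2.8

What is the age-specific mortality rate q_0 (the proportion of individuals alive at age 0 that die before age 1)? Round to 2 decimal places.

0.52

lx = nx/n0 = nx/120: 1, 0.48333…, 0.21667…, 0.05, 0
q_0 = (l_0 − l_1) / l_0 = (1 − 0.483333…) / 1
     = 0.516667… / 1 = 0.516667… → 0.52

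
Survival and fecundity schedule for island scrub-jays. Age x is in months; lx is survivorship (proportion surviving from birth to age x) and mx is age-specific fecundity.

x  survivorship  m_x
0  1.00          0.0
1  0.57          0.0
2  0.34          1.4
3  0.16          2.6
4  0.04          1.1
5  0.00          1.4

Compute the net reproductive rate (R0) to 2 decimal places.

lx·mx by age: 0, 0, 0.476, 0.416, 0.044, 0
R0 = Σ lx·mx = 0.936 → 0.94

0.94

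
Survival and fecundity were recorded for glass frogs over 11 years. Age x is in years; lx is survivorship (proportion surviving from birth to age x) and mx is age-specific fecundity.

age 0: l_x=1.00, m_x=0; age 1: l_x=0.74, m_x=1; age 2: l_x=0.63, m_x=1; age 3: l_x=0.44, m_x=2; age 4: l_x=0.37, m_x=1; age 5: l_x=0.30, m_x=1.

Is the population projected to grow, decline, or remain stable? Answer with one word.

growing

R0 = Σ lx·mx = 0 + 0.74 + 0.63 + 0.88 + 0.37 + 0.3 = 2.92
R0 > 1, so the population is growing.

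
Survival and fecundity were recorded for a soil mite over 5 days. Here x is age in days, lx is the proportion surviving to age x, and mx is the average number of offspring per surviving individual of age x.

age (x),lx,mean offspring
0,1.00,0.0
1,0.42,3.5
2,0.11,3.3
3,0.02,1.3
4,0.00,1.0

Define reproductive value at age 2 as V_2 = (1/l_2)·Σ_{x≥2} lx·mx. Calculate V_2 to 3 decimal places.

lx·mx for x ≥ 2: 0.363, 0.026, 0 → sum = 0.389
V_2 = 0.389 / l_2 = 0.389 / 0.11 = 3.536364… → 3.536

3.536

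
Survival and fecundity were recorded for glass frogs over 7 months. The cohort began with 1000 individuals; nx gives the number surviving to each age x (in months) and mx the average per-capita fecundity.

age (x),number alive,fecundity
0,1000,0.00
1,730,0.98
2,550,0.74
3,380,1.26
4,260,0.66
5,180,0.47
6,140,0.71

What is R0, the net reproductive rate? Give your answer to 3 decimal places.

lx = nx/n0 = nx/1000: 1, 0.73, 0.55, 0.38, 0.26, 0.18, 0.14
lx·mx by age: 0, 0.7154, 0.407, 0.4788, 0.1716, 0.0846, 0.0994
R0 = Σ lx·mx = 1.9568 → 1.957

1.957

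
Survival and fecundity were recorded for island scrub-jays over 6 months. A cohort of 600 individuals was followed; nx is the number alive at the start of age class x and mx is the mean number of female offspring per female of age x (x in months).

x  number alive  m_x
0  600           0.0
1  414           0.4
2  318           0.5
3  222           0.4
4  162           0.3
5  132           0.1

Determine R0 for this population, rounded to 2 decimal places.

0.79

lx = nx/n0 = nx/600: 1, 0.69, 0.53, 0.37, 0.27, 0.22
lx·mx by age: 0, 0.276, 0.265, 0.148, 0.081, 0.022
R0 = Σ lx·mx = 0.792 → 0.79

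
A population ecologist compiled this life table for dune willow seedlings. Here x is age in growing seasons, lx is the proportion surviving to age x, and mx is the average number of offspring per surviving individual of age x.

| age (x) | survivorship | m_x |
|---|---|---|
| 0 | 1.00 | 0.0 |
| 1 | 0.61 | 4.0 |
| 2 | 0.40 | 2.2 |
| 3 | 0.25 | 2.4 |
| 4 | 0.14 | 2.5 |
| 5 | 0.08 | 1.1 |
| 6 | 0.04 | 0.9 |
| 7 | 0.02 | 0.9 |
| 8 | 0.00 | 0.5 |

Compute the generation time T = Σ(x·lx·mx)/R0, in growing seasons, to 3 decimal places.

lx·mx: 0, 2.44, 0.88, 0.6, 0.35, 0.088, 0.036, 0.018, 0 → R0 = 4.412
x·lx·mx: 0, 2.44, 1.76, 1.8, 1.4, 0.44, 0.216, 0.126, 0 → Σ = 8.182
T = 8.182 / 4.412 = 1.854488… → 1.854

1.854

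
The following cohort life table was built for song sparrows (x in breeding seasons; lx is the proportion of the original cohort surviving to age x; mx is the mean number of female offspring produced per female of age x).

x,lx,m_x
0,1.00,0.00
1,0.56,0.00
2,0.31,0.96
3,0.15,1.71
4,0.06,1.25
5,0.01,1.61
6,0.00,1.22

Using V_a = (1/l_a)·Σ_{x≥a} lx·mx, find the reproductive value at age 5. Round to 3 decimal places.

lx·mx for x ≥ 5: 0.0161, 0 → sum = 0.0161
V_5 = 0.0161 / l_5 = 0.0161 / 0.01 = 1.61 → 1.610

1.610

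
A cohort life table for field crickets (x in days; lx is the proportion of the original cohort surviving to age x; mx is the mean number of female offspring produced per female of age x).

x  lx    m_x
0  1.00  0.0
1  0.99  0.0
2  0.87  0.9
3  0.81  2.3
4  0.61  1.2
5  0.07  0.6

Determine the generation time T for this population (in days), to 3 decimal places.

lx·mx: 0, 0, 0.783, 1.863, 0.732, 0.042 → R0 = 3.42
x·lx·mx: 0, 0, 1.566, 5.589, 2.928, 0.21 → Σ = 10.293
T = 10.293 / 3.42 = 3.009649… → 3.010

3.010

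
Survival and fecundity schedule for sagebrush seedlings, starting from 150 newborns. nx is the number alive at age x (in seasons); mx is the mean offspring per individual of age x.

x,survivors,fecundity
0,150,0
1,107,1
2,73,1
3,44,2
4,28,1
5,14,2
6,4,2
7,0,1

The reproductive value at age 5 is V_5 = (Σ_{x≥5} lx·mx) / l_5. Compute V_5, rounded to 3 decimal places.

2.571

lx = nx/n0 = nx/150: 1, 0.71333…, 0.48667…, 0.29333…, 0.18667…, 0.09333…, 0.02667…, 0
lx·mx for x ≥ 5: 0.186667…, 0.053333…, 0 → sum = 0.24…
V_5 = 0.24… / l_5 = 0.24… / 0.093333… = 2.571429… → 2.571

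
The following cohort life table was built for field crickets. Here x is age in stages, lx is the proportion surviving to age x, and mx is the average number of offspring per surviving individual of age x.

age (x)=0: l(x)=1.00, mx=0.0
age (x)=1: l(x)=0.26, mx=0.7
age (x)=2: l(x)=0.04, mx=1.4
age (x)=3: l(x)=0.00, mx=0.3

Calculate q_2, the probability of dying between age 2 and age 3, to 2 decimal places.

1.00

q_2 = (l_2 − l_3) / l_2 = (0.04 − 0) / 0.04
     = 0.04 / 0.04 = 1 → 1.00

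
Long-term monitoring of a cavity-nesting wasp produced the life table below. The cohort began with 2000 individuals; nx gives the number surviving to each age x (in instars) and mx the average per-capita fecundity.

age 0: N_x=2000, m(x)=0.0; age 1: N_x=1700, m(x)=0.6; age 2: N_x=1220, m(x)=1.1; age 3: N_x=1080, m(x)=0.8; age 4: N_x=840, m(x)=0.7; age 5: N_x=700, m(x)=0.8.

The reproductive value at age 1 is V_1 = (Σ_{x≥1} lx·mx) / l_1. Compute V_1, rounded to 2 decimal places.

lx = nx/n0 = nx/2000: 1, 0.85, 0.61, 0.54, 0.42, 0.35
lx·mx for x ≥ 1: 0.51, 0.671, 0.432, 0.294, 0.28 → sum = 2.187
V_1 = 2.187 / l_1 = 2.187 / 0.85 = 2.572941… → 2.57

2.57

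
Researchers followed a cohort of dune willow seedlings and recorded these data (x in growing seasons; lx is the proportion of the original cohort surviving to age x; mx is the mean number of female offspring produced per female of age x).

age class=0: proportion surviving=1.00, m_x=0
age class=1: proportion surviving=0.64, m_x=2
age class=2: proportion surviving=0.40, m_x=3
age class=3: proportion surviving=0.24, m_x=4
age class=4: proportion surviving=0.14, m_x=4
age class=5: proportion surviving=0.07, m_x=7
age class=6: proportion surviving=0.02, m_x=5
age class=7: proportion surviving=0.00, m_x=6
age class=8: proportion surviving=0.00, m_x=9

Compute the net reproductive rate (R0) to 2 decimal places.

lx·mx by age: 0, 1.28, 1.2, 0.96, 0.56, 0.49, 0.1, 0, 0
R0 = Σ lx·mx = 4.59 → 4.59

4.59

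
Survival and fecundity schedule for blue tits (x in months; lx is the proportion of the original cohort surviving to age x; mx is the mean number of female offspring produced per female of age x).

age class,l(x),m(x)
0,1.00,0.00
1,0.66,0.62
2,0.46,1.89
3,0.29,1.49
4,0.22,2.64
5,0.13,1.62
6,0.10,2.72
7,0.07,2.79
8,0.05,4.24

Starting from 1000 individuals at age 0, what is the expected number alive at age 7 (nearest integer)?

Expected survivors = N0 · l_7 = 1000 × 0.07 = 70 → 70

70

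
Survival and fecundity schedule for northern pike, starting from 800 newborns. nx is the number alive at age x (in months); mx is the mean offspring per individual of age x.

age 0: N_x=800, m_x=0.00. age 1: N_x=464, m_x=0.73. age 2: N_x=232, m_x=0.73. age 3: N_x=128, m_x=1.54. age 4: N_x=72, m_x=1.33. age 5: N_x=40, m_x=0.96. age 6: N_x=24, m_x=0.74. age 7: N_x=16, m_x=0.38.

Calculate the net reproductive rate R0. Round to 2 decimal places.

1.08

lx = nx/n0 = nx/800: 1, 0.58, 0.29, 0.16, 0.09, 0.05, 0.03, 0.02
lx·mx by age: 0, 0.4234, 0.2117, 0.2464, 0.1197, 0.048, 0.0222, 0.0076
R0 = Σ lx·mx = 1.079 → 1.08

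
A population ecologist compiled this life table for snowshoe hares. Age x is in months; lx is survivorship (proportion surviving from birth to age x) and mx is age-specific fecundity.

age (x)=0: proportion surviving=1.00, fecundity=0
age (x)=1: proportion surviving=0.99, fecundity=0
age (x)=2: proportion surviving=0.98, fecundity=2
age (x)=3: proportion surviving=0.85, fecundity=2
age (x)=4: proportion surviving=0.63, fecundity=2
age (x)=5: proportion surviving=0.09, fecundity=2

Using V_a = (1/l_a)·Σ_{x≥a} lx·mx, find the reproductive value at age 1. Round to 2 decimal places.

5.15

lx·mx for x ≥ 1: 0, 1.96, 1.7, 1.26, 0.18 → sum = 5.1
V_1 = 5.1 / l_1 = 5.1 / 0.99 = 5.151515… → 5.15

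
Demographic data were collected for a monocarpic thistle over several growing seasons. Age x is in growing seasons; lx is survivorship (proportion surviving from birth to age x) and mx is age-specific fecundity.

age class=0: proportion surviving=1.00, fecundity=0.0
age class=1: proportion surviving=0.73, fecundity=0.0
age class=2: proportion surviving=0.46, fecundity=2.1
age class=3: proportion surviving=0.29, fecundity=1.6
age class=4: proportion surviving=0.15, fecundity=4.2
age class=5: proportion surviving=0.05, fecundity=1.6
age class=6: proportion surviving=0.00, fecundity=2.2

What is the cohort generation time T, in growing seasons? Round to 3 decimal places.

lx·mx: 0, 0, 0.966, 0.464, 0.63, 0.08, 0 → R0 = 2.14
x·lx·mx: 0, 0, 1.932, 1.392, 2.52, 0.4, 0 → Σ = 6.244
T = 6.244 / 2.14 = 2.917757… → 2.918

2.918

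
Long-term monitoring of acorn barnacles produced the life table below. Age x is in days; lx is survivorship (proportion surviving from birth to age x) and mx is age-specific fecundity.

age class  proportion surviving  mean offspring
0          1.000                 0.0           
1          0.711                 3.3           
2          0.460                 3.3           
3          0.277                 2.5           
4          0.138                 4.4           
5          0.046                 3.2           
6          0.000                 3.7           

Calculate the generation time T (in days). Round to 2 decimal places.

lx·mx: 0, 2.3463, 1.518, 0.6925, 0.6072, 0.1472, 0 → R0 = 5.3112
x·lx·mx: 0, 2.3463, 3.036, 2.0775, 2.4288, 0.736, 0 → Σ = 10.6246
T = 10.6246 / 5.3112 = 2.000414… → 2.00

2.00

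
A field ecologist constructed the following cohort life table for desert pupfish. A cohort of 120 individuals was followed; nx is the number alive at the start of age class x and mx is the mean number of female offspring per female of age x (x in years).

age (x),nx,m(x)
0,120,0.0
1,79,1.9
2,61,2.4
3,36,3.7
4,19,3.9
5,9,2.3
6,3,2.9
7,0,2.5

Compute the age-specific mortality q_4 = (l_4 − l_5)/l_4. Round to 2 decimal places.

lx = nx/n0 = nx/120: 1, 0.65833…, 0.50833…, 0.3, 0.15833…, 0.075, 0.025, 0
q_4 = (l_4 − l_5) / l_4 = (0.158333… − 0.075) / 0.158333…
     = 0.083333… / 0.158333… = 0.526316… → 0.53

0.53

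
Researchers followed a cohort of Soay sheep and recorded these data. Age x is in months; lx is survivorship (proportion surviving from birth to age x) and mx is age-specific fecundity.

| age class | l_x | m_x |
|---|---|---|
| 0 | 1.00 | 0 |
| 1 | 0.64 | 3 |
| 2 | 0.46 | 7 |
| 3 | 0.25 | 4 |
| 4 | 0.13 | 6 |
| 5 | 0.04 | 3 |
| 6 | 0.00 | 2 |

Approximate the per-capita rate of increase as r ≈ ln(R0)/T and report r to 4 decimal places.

0.9111

R0 = Σ lx·mx = 0 + 1.92 + 3.22 + 1 + 0.78 + 0.12 + 0 = 7.04
Σ x·lx·mx = 15.08; T = 15.08/7.04 = 2.14205…
r ≈ ln(R0)/T = ln(7.04)/2.14205… = 0.911096… → 0.9111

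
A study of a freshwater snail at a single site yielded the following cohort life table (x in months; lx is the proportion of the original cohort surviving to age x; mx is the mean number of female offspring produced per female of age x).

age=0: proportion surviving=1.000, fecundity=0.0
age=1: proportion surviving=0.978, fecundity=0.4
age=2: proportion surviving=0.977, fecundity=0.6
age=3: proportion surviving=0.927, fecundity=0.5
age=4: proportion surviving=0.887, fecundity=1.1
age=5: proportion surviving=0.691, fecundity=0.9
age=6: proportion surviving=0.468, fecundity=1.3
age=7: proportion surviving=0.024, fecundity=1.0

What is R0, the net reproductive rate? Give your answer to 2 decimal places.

3.67

lx·mx by age: 0, 0.3912, 0.5862, 0.4635, 0.9757, 0.6219, 0.6084, 0.024
R0 = Σ lx·mx = 3.6709 → 3.67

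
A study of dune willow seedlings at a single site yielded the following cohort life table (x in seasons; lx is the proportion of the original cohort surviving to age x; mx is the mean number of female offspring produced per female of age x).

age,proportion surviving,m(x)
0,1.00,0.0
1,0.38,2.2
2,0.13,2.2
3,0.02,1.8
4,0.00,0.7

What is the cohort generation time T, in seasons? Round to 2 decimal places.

lx·mx: 0, 0.836, 0.286, 0.036, 0 → R0 = 1.158
x·lx·mx: 0, 0.836, 0.572, 0.108, 0 → Σ = 1.516
T = 1.516 / 1.158 = 1.309154… → 1.31

1.31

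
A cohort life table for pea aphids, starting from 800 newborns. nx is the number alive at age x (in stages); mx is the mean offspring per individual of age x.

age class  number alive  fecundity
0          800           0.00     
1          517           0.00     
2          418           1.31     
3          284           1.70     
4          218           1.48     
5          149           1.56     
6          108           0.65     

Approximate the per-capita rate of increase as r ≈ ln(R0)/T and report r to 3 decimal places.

lx = nx/n0 = nx/800: 1, 0.64625, 0.5225, 0.355, 0.2725, 0.18625, 0.135
R0 = Σ lx·mx = 0 + 0 + 0.68448… + 0.6035 + 0.4033… + 0.29055… + 0.08775 = 2.069575…
Σ x·lx·mx = 6.7719…; T = 6.7719…/2.069575… = 3.27212…
r ≈ ln(R0)/T = ln(2.069575…)/3.27212… = 0.22228… → 0.222

0.222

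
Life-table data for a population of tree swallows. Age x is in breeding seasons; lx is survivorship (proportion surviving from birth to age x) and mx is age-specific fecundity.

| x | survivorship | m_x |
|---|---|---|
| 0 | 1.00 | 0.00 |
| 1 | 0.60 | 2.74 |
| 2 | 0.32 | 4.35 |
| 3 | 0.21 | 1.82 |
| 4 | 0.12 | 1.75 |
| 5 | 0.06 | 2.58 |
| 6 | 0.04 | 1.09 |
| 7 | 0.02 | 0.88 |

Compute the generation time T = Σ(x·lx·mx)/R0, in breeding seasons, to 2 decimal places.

lx·mx: 0, 1.644, 1.392, 0.3822, 0.21, 0.1548, 0.0436, 0.0176 → R0 = 3.8442
x·lx·mx: 0, 1.644, 2.784, 1.1466, 0.84, 0.774, 0.2616, 0.1232 → Σ = 7.5734
T = 7.5734 / 3.8442 = 1.970085… → 1.97

1.97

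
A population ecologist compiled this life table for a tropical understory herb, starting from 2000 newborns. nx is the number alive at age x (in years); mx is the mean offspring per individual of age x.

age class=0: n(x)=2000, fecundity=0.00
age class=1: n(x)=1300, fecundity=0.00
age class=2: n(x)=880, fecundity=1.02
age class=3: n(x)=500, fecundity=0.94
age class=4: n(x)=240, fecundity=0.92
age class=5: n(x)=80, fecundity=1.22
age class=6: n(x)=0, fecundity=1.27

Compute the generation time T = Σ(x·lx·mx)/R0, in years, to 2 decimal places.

lx = nx/n0 = nx/2000: 1, 0.65, 0.44, 0.25, 0.12, 0.04, 0
lx·mx: 0, 0, 0.4488, 0.235, 0.1104, 0.0488, 0 → R0 = 0.843
x·lx·mx: 0, 0, 0.8976, 0.705, 0.4416, 0.244, 0 → Σ = 2.2882
T = 2.2882 / 0.843 = 2.714353… → 2.71

2.71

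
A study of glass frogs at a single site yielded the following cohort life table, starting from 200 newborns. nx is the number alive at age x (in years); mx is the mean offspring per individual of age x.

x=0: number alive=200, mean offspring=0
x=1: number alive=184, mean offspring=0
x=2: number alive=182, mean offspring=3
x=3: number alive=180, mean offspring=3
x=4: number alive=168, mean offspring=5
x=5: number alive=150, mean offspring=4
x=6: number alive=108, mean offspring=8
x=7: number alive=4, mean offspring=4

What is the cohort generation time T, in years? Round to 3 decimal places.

lx = nx/n0 = nx/200: 1, 0.92, 0.91, 0.9, 0.84, 0.75, 0.54, 0.02
lx·mx: 0, 0, 2.73, 2.7, 4.2, 3, 4.32, 0.08 → R0 = 17.03
x·lx·mx: 0, 0, 5.46, 8.1, 16.8, 15, 25.92, 0.56 → Σ = 71.84
T = 71.84 / 17.03 = 4.218438… → 4.218

4.218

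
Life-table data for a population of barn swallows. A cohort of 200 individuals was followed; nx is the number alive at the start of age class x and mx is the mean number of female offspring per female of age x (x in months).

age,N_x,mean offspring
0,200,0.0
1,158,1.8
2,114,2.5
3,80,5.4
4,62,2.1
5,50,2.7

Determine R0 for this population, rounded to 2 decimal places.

6.33

lx = nx/n0 = nx/200: 1, 0.79, 0.57, 0.4, 0.31, 0.25
lx·mx by age: 0, 1.422, 1.425, 2.16, 0.651, 0.675
R0 = Σ lx·mx = 6.333 → 6.33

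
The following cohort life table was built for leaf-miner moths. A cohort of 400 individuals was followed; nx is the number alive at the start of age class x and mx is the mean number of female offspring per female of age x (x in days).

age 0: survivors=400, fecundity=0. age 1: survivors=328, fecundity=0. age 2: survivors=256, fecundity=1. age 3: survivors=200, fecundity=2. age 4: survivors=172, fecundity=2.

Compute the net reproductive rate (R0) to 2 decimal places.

2.50

lx = nx/n0 = nx/400: 1, 0.82, 0.64, 0.5, 0.43
lx·mx by age: 0, 0, 0.64, 1, 0.86
R0 = Σ lx·mx = 2.5 → 2.50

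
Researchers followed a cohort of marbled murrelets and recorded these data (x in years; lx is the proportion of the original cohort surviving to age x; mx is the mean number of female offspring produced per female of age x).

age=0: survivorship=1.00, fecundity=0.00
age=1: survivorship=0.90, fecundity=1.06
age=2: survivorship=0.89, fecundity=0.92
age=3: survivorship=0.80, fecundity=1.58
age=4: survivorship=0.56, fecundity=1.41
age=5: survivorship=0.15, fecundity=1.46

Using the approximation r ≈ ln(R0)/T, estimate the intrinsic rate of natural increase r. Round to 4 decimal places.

0.5315

R0 = Σ lx·mx = 0 + 0.954 + 0.8188 + 1.264 + 0.7896 + 0.219 = 4.0454
Σ x·lx·mx = 10.637; T = 10.637/4.0454 = 2.62941…
r ≈ ln(R0)/T = ln(4.0454)/2.62941… = 0.531519… → 0.5315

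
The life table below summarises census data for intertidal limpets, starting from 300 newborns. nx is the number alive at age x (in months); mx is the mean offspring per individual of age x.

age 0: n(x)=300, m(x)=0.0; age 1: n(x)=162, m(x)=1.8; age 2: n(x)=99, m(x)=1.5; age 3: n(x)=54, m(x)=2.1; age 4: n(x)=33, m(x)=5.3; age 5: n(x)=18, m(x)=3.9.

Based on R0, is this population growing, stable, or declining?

lx = nx/n0 = nx/300: 1, 0.54, 0.33, 0.18, 0.11, 0.06
R0 = Σ lx·mx = 0 + 0.972 + 0.495 + 0.378 + 0.583 + 0.234 = 2.662
R0 > 1, so the population is growing.

growing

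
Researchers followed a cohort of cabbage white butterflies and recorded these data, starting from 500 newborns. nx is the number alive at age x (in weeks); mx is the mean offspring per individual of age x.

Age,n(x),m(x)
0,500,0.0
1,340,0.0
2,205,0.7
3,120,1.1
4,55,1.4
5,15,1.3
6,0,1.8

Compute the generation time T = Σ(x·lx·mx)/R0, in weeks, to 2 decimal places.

lx = nx/n0 = nx/500: 1, 0.68, 0.41, 0.24, 0.11, 0.03, 0
lx·mx: 0, 0, 0.287, 0.264, 0.154, 0.039, 0 → R0 = 0.744
x·lx·mx: 0, 0, 0.574, 0.792, 0.616, 0.195, 0 → Σ = 2.177
T = 2.177 / 0.744 = 2.926075… → 2.93

2.93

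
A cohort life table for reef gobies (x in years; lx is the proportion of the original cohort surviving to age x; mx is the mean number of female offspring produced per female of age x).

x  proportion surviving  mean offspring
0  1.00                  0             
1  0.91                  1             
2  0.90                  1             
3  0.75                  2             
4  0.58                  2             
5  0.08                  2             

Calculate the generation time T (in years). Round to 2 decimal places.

lx·mx: 0, 0.91, 0.9, 1.5, 1.16, 0.16 → R0 = 4.63
x·lx·mx: 0, 0.91, 1.8, 4.5, 4.64, 0.8 → Σ = 12.65
T = 12.65 / 4.63 = 2.732181… → 2.73

2.73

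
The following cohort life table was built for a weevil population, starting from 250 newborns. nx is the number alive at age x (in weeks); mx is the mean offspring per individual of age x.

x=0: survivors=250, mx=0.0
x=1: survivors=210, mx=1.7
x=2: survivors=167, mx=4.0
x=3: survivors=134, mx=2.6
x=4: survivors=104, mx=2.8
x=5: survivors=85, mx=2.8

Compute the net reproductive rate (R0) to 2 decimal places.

lx = nx/n0 = nx/250: 1, 0.84, 0.668, 0.536, 0.416, 0.34
lx·mx by age: 0, 1.428, 2.672, 1.3936, 1.1648, 0.952
R0 = Σ lx·mx = 7.6104 → 7.61

7.61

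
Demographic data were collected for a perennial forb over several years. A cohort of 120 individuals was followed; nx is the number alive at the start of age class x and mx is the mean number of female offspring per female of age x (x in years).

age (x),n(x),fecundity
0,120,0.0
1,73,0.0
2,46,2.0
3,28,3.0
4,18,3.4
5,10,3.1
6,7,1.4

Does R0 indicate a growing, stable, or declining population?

lx = nx/n0 = nx/120: 1, 0.60833…, 0.38333…, 0.23333…, 0.15, 0.08333…, 0.05833…
R0 = Σ lx·mx = 0 + 0 + 0.766667… + 0.7… + 0.51 + 0.258333… + 0.081667… = 2.316667…
R0 > 1, so the population is growing.

growing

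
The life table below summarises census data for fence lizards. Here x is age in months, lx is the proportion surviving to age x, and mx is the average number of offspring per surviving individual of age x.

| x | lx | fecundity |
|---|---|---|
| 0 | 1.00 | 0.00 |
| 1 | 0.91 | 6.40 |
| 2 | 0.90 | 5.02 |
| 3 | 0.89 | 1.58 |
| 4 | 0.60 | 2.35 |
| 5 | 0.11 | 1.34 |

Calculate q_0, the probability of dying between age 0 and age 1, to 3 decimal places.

q_0 = (l_0 − l_1) / l_0 = (1 − 0.91) / 1
     = 0.09 / 1 = 0.09 → 0.090

0.090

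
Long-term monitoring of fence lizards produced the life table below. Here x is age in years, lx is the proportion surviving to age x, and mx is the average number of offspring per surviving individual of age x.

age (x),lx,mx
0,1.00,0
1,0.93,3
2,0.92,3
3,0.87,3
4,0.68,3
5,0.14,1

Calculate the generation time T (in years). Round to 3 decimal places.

2.418

lx·mx: 0, 2.79, 2.76, 2.61, 2.04, 0.14 → R0 = 10.34
x·lx·mx: 0, 2.79, 5.52, 7.83, 8.16, 0.7 → Σ = 25
T = 25 / 10.34 = 2.417795… → 2.418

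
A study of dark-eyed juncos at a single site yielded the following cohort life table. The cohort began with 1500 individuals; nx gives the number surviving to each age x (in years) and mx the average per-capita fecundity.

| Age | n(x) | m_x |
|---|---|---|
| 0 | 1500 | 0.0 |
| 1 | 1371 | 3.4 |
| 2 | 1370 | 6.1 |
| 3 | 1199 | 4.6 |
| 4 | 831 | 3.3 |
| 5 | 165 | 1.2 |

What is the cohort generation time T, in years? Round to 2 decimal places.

lx = nx/n0 = nx/1500: 1, 0.914, 0.91333…, 0.79933…, 0.554, 0.11
lx·mx: 0, 3.1076, 5.571333…, 3.676933…, 1.8282, 0.132 → R0 = 14.316067…
x·lx·mx: 0, 3.1076, 11.142667…, 11.0308…, 7.3128, 0.66 → Σ = 33.253867…
T = 33.253867… / 14.316067… = 2.322835… → 2.32

2.32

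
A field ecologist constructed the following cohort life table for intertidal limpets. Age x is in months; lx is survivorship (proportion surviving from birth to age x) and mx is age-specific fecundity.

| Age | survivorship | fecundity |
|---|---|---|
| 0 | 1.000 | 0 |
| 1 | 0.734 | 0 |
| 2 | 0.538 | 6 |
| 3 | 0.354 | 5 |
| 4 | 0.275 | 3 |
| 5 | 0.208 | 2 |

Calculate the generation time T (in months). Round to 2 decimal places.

lx·mx: 0, 0, 3.228, 1.77, 0.825, 0.416 → R0 = 6.239
x·lx·mx: 0, 0, 6.456, 5.31, 3.3, 2.08 → Σ = 17.146
T = 17.146 / 6.239 = 2.748197… → 2.75

2.75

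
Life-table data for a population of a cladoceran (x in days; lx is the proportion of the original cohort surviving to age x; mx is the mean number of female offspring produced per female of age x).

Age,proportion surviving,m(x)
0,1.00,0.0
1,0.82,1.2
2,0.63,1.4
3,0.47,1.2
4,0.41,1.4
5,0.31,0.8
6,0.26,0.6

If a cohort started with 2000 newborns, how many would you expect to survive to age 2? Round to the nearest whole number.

Expected survivors = N0 · l_2 = 2000 × 0.63 = 1260 → 1260

1260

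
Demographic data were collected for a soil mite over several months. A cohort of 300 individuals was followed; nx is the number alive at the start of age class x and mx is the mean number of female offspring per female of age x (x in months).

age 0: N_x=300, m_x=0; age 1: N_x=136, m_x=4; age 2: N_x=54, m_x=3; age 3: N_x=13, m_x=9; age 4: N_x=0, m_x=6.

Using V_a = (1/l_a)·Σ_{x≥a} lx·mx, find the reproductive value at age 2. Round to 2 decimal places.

lx = nx/n0 = nx/300: 1, 0.45333…, 0.18, 0.04333…, 0
lx·mx for x ≥ 2: 0.54, 0.39…, 0 → sum = 0.93…
V_2 = 0.93… / l_2 = 0.93… / 0.18 = 5.166667… → 5.17

5.17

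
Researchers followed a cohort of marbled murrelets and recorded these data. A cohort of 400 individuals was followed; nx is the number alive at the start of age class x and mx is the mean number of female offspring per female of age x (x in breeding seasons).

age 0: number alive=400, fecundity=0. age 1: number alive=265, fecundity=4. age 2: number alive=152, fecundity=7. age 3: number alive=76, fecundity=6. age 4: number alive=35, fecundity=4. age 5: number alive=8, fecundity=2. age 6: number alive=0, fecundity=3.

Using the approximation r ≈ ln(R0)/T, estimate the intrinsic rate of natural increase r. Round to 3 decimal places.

lx = nx/n0 = nx/400: 1, 0.6625, 0.38, 0.19, 0.0875, 0.02, 0
R0 = Σ lx·mx = 0 + 2.65 + 2.66 + 1.14 + 0.35 + 0.04 + 0 = 6.84
Σ x·lx·mx = 12.99; T = 12.99/6.84 = 1.89912…
r ≈ ln(R0)/T = ln(6.84)/1.89912… = 1.01246… → 1.012

1.012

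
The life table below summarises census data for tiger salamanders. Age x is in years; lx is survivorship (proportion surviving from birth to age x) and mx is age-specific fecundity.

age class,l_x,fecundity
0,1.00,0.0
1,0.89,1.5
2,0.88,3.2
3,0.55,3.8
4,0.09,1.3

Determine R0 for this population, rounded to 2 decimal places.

lx·mx by age: 0, 1.335, 2.816, 2.09, 0.117
R0 = Σ lx·mx = 6.358 → 6.36

6.36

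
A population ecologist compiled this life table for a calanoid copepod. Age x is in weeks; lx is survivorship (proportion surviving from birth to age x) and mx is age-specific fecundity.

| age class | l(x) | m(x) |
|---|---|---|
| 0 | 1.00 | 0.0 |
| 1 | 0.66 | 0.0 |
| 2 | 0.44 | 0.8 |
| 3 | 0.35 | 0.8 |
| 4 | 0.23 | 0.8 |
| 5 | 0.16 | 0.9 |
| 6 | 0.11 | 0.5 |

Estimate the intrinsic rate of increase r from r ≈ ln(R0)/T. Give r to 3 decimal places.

0.005

R0 = Σ lx·mx = 0 + 0 + 0.352 + 0.28 + 0.184 + 0.144 + 0.055 = 1.015
Σ x·lx·mx = 3.33; T = 3.33/1.015 = 3.28079…
r ≈ ln(R0)/T = ln(1.015)/3.28079… = 0.00454… → 0.005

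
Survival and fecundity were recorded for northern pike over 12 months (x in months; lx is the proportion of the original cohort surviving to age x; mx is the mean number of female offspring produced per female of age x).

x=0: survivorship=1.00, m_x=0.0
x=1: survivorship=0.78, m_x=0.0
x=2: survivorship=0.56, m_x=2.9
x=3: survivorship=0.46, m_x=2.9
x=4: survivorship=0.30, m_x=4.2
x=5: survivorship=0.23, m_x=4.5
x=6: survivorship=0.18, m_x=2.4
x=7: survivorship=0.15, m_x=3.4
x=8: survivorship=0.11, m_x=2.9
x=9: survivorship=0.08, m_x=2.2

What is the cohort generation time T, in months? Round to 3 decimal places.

4.150

lx·mx: 0, 0, 1.624, 1.334, 1.26, 1.035, 0.432, 0.51, 0.319, 0.176 → R0 = 6.69
x·lx·mx: 0, 0, 3.248, 4.002, 5.04, 5.175, 2.592, 3.57, 2.552, 1.584 → Σ = 27.763
T = 27.763 / 6.69 = 4.149925… → 4.150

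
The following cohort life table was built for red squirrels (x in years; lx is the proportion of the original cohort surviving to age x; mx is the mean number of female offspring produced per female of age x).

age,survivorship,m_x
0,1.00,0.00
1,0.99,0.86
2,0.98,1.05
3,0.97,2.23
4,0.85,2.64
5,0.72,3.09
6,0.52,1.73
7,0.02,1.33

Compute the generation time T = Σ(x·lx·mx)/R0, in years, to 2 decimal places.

lx·mx: 0, 0.8514, 1.029, 2.1631, 2.244, 2.2248, 0.8996, 0.0266 → R0 = 9.4385
x·lx·mx: 0, 0.8514, 2.058, 6.4893, 8.976, 11.124, 5.3976, 0.1862 → Σ = 35.0825
T = 35.0825 / 9.4385 = 3.716957… → 3.72

3.72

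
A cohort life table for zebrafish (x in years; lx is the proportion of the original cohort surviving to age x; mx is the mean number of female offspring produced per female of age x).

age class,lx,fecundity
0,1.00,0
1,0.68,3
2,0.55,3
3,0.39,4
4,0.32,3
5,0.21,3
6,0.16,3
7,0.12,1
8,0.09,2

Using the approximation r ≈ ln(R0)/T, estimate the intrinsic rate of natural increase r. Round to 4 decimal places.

R0 = Σ lx·mx = 0 + 2.04 + 1.65 + 1.56 + 0.96 + 0.63 + 0.48 + 0.12 + 0.18 = 7.62
Σ x·lx·mx = 22.17; T = 22.17/7.62 = 2.90945…
r ≈ ln(R0)/T = ln(7.62)/2.90945… = 0.697994… → 0.6980

0.6980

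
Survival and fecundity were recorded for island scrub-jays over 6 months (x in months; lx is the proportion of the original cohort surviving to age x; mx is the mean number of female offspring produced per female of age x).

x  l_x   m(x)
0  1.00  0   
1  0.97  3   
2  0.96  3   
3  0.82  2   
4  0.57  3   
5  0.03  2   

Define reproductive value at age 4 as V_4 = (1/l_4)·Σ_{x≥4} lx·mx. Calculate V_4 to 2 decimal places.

3.11

lx·mx for x ≥ 4: 1.71, 0.06 → sum = 1.77
V_4 = 1.77 / l_4 = 1.77 / 0.57 = 3.105263… → 3.11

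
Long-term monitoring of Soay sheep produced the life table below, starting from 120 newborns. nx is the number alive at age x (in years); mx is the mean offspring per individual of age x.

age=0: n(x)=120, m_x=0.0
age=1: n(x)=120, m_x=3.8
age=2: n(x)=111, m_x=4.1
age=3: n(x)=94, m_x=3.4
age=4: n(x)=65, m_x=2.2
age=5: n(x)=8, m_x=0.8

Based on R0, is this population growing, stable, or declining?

lx = nx/n0 = nx/120: 1, 1, 0.925, 0.78333…, 0.54167…, 0.06667…
R0 = Σ lx·mx = 0 + 3.8 + 3.7925 + 2.663333… + 1.191667… + 0.053333… = 11.500833…
R0 > 1, so the population is growing.

growing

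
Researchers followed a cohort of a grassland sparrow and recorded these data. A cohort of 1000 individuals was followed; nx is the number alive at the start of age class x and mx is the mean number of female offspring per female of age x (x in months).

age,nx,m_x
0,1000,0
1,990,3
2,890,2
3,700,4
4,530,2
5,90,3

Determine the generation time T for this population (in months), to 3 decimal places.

2.311

lx = nx/n0 = nx/1000: 1, 0.99, 0.89, 0.7, 0.53, 0.09
lx·mx: 0, 2.97, 1.78, 2.8, 1.06, 0.27 → R0 = 8.88
x·lx·mx: 0, 2.97, 3.56, 8.4, 4.24, 1.35 → Σ = 20.52
T = 20.52 / 8.88 = 2.310811… → 2.311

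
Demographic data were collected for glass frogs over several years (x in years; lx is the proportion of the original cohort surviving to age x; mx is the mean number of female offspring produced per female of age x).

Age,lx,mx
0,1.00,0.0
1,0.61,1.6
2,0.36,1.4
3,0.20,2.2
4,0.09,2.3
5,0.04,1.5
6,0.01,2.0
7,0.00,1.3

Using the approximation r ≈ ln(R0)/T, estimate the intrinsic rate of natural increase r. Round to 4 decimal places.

0.3838

R0 = Σ lx·mx = 0 + 0.976 + 0.504 + 0.44 + 0.207 + 0.06 + 0.02 + 0 = 2.207
Σ x·lx·mx = 4.552; T = 4.552/2.207 = 2.06253…
r ≈ ln(R0)/T = ln(2.207)/2.06253… = 0.383817… → 0.3838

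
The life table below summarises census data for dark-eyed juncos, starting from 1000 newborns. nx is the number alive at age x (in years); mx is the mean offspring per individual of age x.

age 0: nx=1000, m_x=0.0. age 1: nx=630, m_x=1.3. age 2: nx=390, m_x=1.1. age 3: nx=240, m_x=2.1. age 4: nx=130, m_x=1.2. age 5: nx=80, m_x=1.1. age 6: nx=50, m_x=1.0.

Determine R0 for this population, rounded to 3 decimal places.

lx = nx/n0 = nx/1000: 1, 0.63, 0.39, 0.24, 0.13, 0.08, 0.05
lx·mx by age: 0, 0.819, 0.429, 0.504, 0.156, 0.088, 0.05
R0 = Σ lx·mx = 2.046 → 2.046

2.046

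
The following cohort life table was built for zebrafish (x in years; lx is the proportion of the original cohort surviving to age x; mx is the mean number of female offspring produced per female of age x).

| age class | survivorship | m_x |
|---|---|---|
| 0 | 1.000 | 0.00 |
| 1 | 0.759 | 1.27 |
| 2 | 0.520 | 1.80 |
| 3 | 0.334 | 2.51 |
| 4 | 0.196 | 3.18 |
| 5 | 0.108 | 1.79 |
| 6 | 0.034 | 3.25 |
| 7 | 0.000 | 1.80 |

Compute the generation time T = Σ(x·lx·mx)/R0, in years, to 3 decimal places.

2.585

lx·mx: 0, 0.96393, 0.936, 0.83834, 0.62328, 0.19332, 0.1105, 0 → R0 = 3.66537
x·lx·mx: 0, 0.96393, 1.872, 2.51502, 2.49312, 0.9666, 0.663, 0 → Σ = 9.47367
T = 9.47367 / 3.66537 = 2.584642… → 2.585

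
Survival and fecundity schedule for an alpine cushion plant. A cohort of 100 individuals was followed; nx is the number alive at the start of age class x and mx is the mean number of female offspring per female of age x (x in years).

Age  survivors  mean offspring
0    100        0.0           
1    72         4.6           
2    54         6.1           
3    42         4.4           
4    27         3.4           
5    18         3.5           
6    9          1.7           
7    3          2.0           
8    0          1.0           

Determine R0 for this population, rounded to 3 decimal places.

10.215

lx = nx/n0 = nx/100: 1, 0.72, 0.54, 0.42, 0.27, 0.18, 0.09, 0.03, 0
lx·mx by age: 0, 3.312, 3.294, 1.848, 0.918, 0.63, 0.153, 0.06, 0
R0 = Σ lx·mx = 10.215 → 10.215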